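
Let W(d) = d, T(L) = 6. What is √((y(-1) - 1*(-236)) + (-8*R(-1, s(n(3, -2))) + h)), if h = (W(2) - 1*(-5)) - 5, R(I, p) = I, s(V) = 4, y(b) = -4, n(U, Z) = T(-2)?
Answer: 11*√2 ≈ 15.556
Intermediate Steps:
n(U, Z) = 6
h = 2 (h = (2 - 1*(-5)) - 5 = (2 + 5) - 5 = 7 - 5 = 2)
√((y(-1) - 1*(-236)) + (-8*R(-1, s(n(3, -2))) + h)) = √((-4 - 1*(-236)) + (-8*(-1) + 2)) = √((-4 + 236) + (8 + 2)) = √(232 + 10) = √242 = 11*√2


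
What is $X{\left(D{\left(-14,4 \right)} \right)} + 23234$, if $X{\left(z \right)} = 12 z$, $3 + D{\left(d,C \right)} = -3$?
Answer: $23162$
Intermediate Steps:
$D{\left(d,C \right)} = -6$ ($D{\left(d,C \right)} = -3 - 3 = -6$)
$X{\left(D{\left(-14,4 \right)} \right)} + 23234 = 12 \left(-6\right) + 23234 = -72 + 23234 = 23162$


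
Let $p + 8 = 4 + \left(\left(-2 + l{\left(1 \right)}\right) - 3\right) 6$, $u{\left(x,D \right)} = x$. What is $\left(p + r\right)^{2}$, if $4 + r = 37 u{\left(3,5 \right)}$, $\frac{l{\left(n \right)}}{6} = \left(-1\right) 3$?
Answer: $1225$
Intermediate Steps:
$l{\left(n \right)} = -18$ ($l{\left(n \right)} = 6 \left(\left(-1\right) 3\right) = 6 \left(-3\right) = -18$)
$r = 107$ ($r = -4 + 37 \cdot 3 = -4 + 111 = 107$)
$p = -142$ ($p = -8 + \left(4 + \left(\left(-2 - 18\right) - 3\right) 6\right) = -8 + \left(4 + \left(-20 - 3\right) 6\right) = -8 + \left(4 - 138\right) = -8 - 134 = -142$)
$\left(p + r\right)^{2} = \left(-142 + 107\right)^{2} = \left(-35\right)^{2} = 1225$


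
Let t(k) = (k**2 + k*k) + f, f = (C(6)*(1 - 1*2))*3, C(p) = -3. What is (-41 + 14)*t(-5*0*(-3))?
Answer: -243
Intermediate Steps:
f = 9 (f = -3*(1 - 1*2)*3 = -3*(1 - 2)*3 = -3*(-1)*3 = 3*3 = 9)
t(k) = 9 + 2*k**2 (t(k) = (k**2 + k*k) + 9 = (k**2 + k**2) + 9 = 2*k**2 + 9 = 9 + 2*k**2)
(-41 + 14)*t(-5*0*(-3)) = (-41 + 14)*(9 + 2*(-5*0*(-3))**2) = -27*(9 + 2*(0*(-3))**2) = -27*(9 + 2*0**2) = -27*(9 + 2*0) = -27*(9 + 0) = -27*9 = -243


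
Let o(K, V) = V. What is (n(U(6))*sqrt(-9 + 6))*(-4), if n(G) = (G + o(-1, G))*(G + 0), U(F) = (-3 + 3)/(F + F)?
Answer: 0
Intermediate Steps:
U(F) = 0 (U(F) = 0/((2*F)) = 0*(1/(2*F)) = 0)
n(G) = 2*G**2 (n(G) = (G + G)*(G + 0) = (2*G)*G = 2*G**2)
(n(U(6))*sqrt(-9 + 6))*(-4) = ((2*0**2)*sqrt(-9 + 6))*(-4) = ((2*0)*sqrt(-3))*(-4) = (0*(I*sqrt(3)))*(-4) = 0*(-4) = 0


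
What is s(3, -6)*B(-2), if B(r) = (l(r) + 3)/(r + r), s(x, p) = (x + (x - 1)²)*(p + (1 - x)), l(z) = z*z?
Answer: 98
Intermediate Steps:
l(z) = z²
s(x, p) = (x + (-1 + x)²)*(1 + p - x)
B(r) = (3 + r²)/(2*r) (B(r) = (r² + 3)/(r + r) = (3 + r²)/((2*r)) = (3 + r²)*(1/(2*r)) = (3 + r²)/(2*r))
s(3, -6)*B(-2) = (1 - 6 - 1*3³ - 2*3 + 2*3² - 6*3² - 1*(-6)*3)*((½)*(3 + (-2)²)/(-2)) = (1 - 6 - 1*27 - 6 + 2*9 - 6*9 + 18)*((½)*(-½)*(3 + 4)) = (1 - 6 - 27 - 6 + 18 - 54 + 18)*((½)*(-½)*7) = -56*(-7/4) = 98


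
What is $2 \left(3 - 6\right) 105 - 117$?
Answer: $-747$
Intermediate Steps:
$2 \left(3 - 6\right) 105 - 117 = 2 \left(-3\right) 105 - 117 = \left(-6\right) 105 - 117 = -630 - 117 = -747$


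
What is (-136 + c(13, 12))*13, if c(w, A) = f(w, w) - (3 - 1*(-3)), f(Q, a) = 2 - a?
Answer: -1989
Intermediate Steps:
c(w, A) = -4 - w (c(w, A) = (2 - w) - (3 - 1*(-3)) = (2 - w) - (3 + 3) = (2 - w) - 1*6 = (2 - w) - 6 = -4 - w)
(-136 + c(13, 12))*13 = (-136 + (-4 - 1*13))*13 = (-136 + (-4 - 13))*13 = (-136 - 17)*13 = -153*13 = -1989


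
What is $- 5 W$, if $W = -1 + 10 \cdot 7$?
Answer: $-345$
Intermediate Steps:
$W = 69$ ($W = -1 + 70 = 69$)
$- 5 W = \left(-5\right) 69 = -345$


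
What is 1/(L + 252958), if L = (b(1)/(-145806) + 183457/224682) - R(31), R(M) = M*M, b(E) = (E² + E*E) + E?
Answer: 2729998641/687953696574185 ≈ 3.9683e-6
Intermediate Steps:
b(E) = E + 2*E² (b(E) = (E² + E²) + E = 2*E² + E = E + 2*E²)
R(M) = M²
L = -2621299655893/2729998641 (L = ((1*(1 + 2*1))/(-145806) + 183457/224682) - 1*31² = ((1*(1 + 2))*(-1/145806) + 183457*(1/224682)) - 1*961 = ((1*3)*(-1/145806) + 183457/224682) - 961 = (3*(-1/145806) + 183457/224682) - 961 = (-1/48602 + 183457/224682) - 961 = 2229038108/2729998641 - 961 = -2621299655893/2729998641 ≈ -960.18)
1/(L + 252958) = 1/(-2621299655893/2729998641 + 252958) = 1/(687953696574185/2729998641) = 2729998641/687953696574185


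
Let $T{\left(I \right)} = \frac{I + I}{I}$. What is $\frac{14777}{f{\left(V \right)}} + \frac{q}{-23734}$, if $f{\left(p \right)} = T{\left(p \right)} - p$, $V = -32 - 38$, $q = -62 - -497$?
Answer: $\frac{175342999}{854424} \approx 205.22$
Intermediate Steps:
$q = 435$ ($q = -62 + 497 = 435$)
$T{\left(I \right)} = 2$ ($T{\left(I \right)} = \frac{2 I}{I} = 2$)
$V = -70$ ($V = -32 - 38 = -70$)
$f{\left(p \right)} = 2 - p$
$\frac{14777}{f{\left(V \right)}} + \frac{q}{-23734} = \frac{14777}{2 - -70} + \frac{435}{-23734} = \frac{14777}{2 + 70} + 435 \left(- \frac{1}{23734}\right) = \frac{14777}{72} - \frac{435}{23734} = \frac{175342999}{854424}$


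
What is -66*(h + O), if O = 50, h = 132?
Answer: -12012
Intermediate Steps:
-66*(h + O) = -66*(132 + 50) = -66*182 = -12012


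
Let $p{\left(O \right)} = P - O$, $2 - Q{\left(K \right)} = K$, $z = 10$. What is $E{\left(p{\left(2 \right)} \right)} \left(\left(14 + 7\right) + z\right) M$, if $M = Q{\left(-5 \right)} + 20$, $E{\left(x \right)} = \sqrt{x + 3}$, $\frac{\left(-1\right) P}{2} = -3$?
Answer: $837 \sqrt{7} \approx 2214.5$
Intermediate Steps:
$Q{\left(K \right)} = 2 - K$
$P = 6$ ($P = \left(-2\right) \left(-3\right) = 6$)
$p{\left(O \right)} = 6 - O$
$E{\left(x \right)} = \sqrt{3 + x}$
$M = 27$ ($M = \left(2 - -5\right) + 20 = \left(2 + 5\right) + 20 = 7 + 20 = 27$)
$E{\left(p{\left(2 \right)} \right)} \left(\left(14 + 7\right) + z\right) M = \sqrt{3 + \left(6 - 2\right)} \left(\left(14 + 7\right) + 10\right) 27 = \sqrt{3 + \left(6 - 2\right)} \left(21 + 10\right) 27 = \sqrt{3 + 4} \cdot 31 \cdot 27 = \sqrt{7} \cdot 31 \cdot 27 = 31 \sqrt{7} \cdot 27 = 837 \sqrt{7}$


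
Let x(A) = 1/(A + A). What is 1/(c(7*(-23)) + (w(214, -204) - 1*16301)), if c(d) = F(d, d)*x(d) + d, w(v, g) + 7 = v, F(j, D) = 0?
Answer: -1/16255 ≈ -6.1520e-5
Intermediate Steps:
w(v, g) = -7 + v
x(A) = 1/(2*A)
c(d) = d (c(d) = 0*(1/(2*d)) + d = 0 + d = d)
1/(c(7*(-23)) + (w(214, -204) - 1*16301)) = 1/(7*(-23) + ((-7 + 214) - 1*16301)) = 1/(-161 + (207 - 16301)) = 1/(-161 - 16094) = 1/(-16255) = -1/16255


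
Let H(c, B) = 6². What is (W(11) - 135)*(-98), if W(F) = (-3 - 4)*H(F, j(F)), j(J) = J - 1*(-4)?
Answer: 37926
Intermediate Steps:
j(J) = 4 + J (j(J) = J + 4 = 4 + J)
H(c, B) = 36
W(F) = -252 (W(F) = (-3 - 4)*36 = -7*36 = -252)
(W(11) - 135)*(-98) = (-252 - 135)*(-98) = -387*(-98) = 37926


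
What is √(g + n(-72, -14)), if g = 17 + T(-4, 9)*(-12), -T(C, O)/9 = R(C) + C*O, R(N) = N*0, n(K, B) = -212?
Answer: I*√4083 ≈ 63.898*I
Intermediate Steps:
R(N) = 0
T(C, O) = -9*C*O (T(C, O) = -9*(0 + C*O) = -9*C*O)
g = -3871 (g = 17 - 9*(-4)*9*(-12) = 17 + 324*(-12) = 17 - 3888 = -3871)
√(g + n(-72, -14)) = √(-3871 - 212) = √(-4083) = I*√4083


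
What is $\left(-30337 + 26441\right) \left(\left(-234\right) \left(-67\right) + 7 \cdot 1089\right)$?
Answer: $-90780696$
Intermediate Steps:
$\left(-30337 + 26441\right) \left(\left(-234\right) \left(-67\right) + 7 \cdot 1089\right) = - 3896 \left(15678 + 7623\right) = \left(-3896\right) 23301 = -90780696$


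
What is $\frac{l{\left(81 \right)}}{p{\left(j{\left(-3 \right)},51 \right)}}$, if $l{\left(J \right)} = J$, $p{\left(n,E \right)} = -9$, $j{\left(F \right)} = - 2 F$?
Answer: $-9$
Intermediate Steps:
$\frac{l{\left(81 \right)}}{p{\left(j{\left(-3 \right)},51 \right)}} = \frac{81}{-9} = 81 \left(- \frac{1}{9}\right) = -9$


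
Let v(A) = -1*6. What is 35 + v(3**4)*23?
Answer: -103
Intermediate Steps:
v(A) = -6
35 + v(3**4)*23 = 35 - 6*23 = 35 - 138 = -103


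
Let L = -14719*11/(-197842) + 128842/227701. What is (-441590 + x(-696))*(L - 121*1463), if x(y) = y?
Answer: 1763530312703398555199/22524410621 ≈ 7.8294e+10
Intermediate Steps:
L = 62357200173/45048821242 (L = -161909*(-1/197842) + 128842*(1/227701) = 161909/197842 + 128842/227701 = 62357200173/45048821242 ≈ 1.3842)
(-441590 + x(-696))*(L - 121*1463) = (-441590 - 696)*(62357200173/45048821242 - 121*1463) = -442286*(62357200173/45048821242 - 177023) = -442286*(-7974615125522393/45048821242) = 1763530312703398555199/22524410621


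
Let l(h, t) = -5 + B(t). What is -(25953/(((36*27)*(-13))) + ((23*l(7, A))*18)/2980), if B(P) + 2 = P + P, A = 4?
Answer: 6009053/3137940 ≈ 1.9150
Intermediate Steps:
B(P) = -2 + 2*P (B(P) = -2 + (P + P) = -2 + 2*P)
l(h, t) = -7 + 2*t (l(h, t) = -5 + (-2 + 2*t) = -7 + 2*t)
-(25953/(((36*27)*(-13))) + ((23*l(7, A))*18)/2980) = -(25953/(((36*27)*(-13))) + ((23*(-7 + 2*4))*18)/2980) = -(25953/((972*(-13))) + ((23*(-7 + 8))*18)*(1/2980)) = -(25953/(-12636) + ((23*1)*18)*(1/2980)) = -(25953*(-1/12636) + (23*18)*(1/2980)) = -(-8651/4212 + 414*(1/2980)) = -(-8651/4212 + 207/1490) = -1*(-6009053/3137940) = 6009053/3137940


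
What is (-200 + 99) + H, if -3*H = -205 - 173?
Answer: 25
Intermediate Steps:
H = 126 (H = -(-205 - 173)/3 = -⅓*(-378) = 126)
(-200 + 99) + H = (-200 + 99) + 126 = -101 + 126 = 25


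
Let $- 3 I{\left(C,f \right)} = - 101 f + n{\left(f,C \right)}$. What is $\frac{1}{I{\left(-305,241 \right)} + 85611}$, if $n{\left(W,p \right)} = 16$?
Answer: $\frac{3}{281158} \approx 1.067 \cdot 10^{-5}$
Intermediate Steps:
$I{\left(C,f \right)} = - \frac{16}{3} + \frac{101 f}{3}$ ($I{\left(C,f \right)} = - \frac{- 101 f + 16}{3} = - \frac{16 - 101 f}{3} = - \frac{16}{3} + \frac{101 f}{3}$)
$\frac{1}{I{\left(-305,241 \right)} + 85611} = \frac{1}{\left(- \frac{16}{3} + \frac{101}{3} \cdot 241\right) + 85611} = \frac{1}{\left(- \frac{16}{3} + \frac{24341}{3}\right) + 85611} = \frac{1}{\frac{24325}{3} + 85611} = \frac{1}{\frac{281158}{3}} = \frac{3}{281158}$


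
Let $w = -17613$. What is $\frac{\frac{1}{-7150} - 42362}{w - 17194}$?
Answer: $\frac{302888301}{248870050} \approx 1.2171$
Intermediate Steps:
$\frac{\frac{1}{-7150} - 42362}{w - 17194} = \frac{\frac{1}{-7150} - 42362}{-17613 - 17194} = \frac{- \frac{1}{7150} - 42362}{-34807} = \left(- \frac{302888301}{7150}\right) \left(- \frac{1}{34807}\right) = \frac{302888301}{248870050}$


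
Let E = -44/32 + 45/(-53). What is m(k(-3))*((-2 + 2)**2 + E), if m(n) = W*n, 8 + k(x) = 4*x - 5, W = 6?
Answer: 70725/212 ≈ 333.61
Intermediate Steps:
k(x) = -13 + 4*x (k(x) = -8 + (4*x - 5) = -8 + (-5 + 4*x) = -13 + 4*x)
m(n) = 6*n
E = -943/424 (E = -44*1/32 + 45*(-1/53) = -11/8 - 45/53 = -943/424 ≈ -2.2241)
m(k(-3))*((-2 + 2)**2 + E) = (6*(-13 + 4*(-3)))*((-2 + 2)**2 - 943/424) = (6*(-13 - 12))*(0**2 - 943/424) = (6*(-25))*(0 - 943/424) = -150*(-943/424) = 70725/212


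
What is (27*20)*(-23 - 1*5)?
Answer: -15120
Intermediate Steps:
(27*20)*(-23 - 1*5) = 540*(-23 - 5) = 540*(-28) = -15120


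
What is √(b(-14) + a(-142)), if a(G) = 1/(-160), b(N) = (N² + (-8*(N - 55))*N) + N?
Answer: I*√12073610/40 ≈ 86.868*I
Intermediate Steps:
b(N) = N + N² + N*(440 - 8*N) (b(N) = (N² + (-8*(-55 + N))*N) + N = (N² + (440 - 8*N)*N) + N = (N² + N*(440 - 8*N)) + N = N + N² + N*(440 - 8*N))
a(G) = -1/160
√(b(-14) + a(-142)) = √(7*(-14)*(63 - 1*(-14)) - 1/160) = √(7*(-14)*(63 + 14) - 1/160) = √(7*(-14)*77 - 1/160) = √(-7546 - 1/160) = √(-1207361/160) = I*√12073610/40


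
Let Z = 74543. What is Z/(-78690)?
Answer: -74543/78690 ≈ -0.94730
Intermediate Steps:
Z/(-78690) = 74543/(-78690) = 74543*(-1/78690) = -74543/78690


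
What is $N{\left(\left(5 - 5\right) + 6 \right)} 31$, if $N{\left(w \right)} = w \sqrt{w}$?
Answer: $186 \sqrt{6} \approx 455.6$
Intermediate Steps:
$N{\left(w \right)} = w^{\frac{3}{2}}$
$N{\left(\left(5 - 5\right) + 6 \right)} 31 = \left(\left(5 - 5\right) + 6\right)^{\frac{3}{2}} \cdot 31 = \left(0 + 6\right)^{\frac{3}{2}} \cdot 31 = 6^{\frac{3}{2}} \cdot 31 = 6 \sqrt{6} \cdot 31 = 186 \sqrt{6}$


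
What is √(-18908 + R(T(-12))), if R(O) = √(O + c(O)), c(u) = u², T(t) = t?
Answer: √(-18908 + 2*√33) ≈ 137.46*I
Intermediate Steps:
R(O) = √(O + O²)
√(-18908 + R(T(-12))) = √(-18908 + √(-12*(1 - 12))) = √(-18908 + √(-12*(-11))) = √(-18908 + √132) = √(-18908 + 2*√33)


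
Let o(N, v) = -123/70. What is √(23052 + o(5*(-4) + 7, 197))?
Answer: √112946190/70 ≈ 151.82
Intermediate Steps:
o(N, v) = -123/70 (o(N, v) = -123*1/70 = -123/70)
√(23052 + o(5*(-4) + 7, 197)) = √(23052 - 123/70) = √(1613517/70) = √112946190/70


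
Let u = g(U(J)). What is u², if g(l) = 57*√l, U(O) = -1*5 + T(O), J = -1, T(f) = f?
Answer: -19494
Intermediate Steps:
U(O) = -5 + O (U(O) = -1*5 + O = -5 + O)
u = 57*I*√6 (u = 57*√(-5 - 1) = 57*√(-6) = 57*(I*√6) = 57*I*√6 ≈ 139.62*I)
u² = (57*I*√6)² = -19494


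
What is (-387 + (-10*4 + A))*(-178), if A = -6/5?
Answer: 381098/5 ≈ 76220.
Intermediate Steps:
A = -6/5 (A = -6*⅕ = -6/5 ≈ -1.2000)
(-387 + (-10*4 + A))*(-178) = (-387 + (-10*4 - 6/5))*(-178) = (-387 + (-40 - 6/5))*(-178) = (-387 - 206/5)*(-178) = -2141/5*(-178) = 381098/5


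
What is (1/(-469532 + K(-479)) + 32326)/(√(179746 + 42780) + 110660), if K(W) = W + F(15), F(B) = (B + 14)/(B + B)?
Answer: 25219764244211680/86332005106367637 - 227903165048*√222526/86332005106367637 ≈ 0.29088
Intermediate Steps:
F(B) = (14 + B)/(2*B) (F(B) = (14 + B)/((2*B)) = (14 + B)*(1/(2*B)) = (14 + B)/(2*B))
K(W) = 29/30 + W (K(W) = W + (½)*(14 + 15)/15 = W + (½)*(1/15)*29 = W + 29/30 = 29/30 + W)
(1/(-469532 + K(-479)) + 32326)/(√(179746 + 42780) + 110660) = (1/(-469532 + (29/30 - 479)) + 32326)/(√(179746 + 42780) + 110660) = (1/(-469532 - 14341/30) + 32326)/(√222526 + 110660) = (1/(-14100301/30) + 32326)/(110660 + √222526) = (-30/14100301 + 32326)/(110660 + √222526) = 455806330096/(14100301*(110660 + √222526))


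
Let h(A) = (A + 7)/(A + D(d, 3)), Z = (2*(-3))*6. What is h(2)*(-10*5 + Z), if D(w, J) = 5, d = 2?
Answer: -774/7 ≈ -110.57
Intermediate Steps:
Z = -36 (Z = -6*6 = -36)
h(A) = (7 + A)/(5 + A) (h(A) = (A + 7)/(A + 5) = (7 + A)/(5 + A))
h(2)*(-10*5 + Z) = ((7 + 2)/(5 + 2))*(-10*5 - 36) = (9/7)*(-50 - 36) = ((⅐)*9)*(-86) = (9/7)*(-86) = -774/7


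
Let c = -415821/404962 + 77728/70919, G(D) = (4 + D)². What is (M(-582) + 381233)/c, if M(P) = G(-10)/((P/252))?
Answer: 1061992229919790942/192765853189 ≈ 5.5092e+6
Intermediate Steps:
M(P) = 9072/P (M(P) = (4 - 10)²/((P/252)) = (-6)²/((P*(1/252))) = 36/((P/252)) = 36*(252/P) = 9072/P)
c = 1987276837/28719500078 (c = -415821*1/404962 + 77728*(1/70919) = -415821/404962 + 77728/70919 = 1987276837/28719500078 ≈ 0.069196)
(M(-582) + 381233)/c = (9072/(-582) + 381233)/(1987276837/28719500078) = (9072*(-1/582) + 381233)*(28719500078/1987276837) = (-1512/97 + 381233)*(28719500078/1987276837) = (36978089/97)*(28719500078/1987276837) = 1061992229919790942/192765853189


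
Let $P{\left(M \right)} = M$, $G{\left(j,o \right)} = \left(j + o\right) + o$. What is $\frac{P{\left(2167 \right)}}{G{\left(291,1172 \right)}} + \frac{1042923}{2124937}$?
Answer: $\frac{7352840584}{5599208995} \approx 1.3132$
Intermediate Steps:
$G{\left(j,o \right)} = j + 2 o$
$\frac{P{\left(2167 \right)}}{G{\left(291,1172 \right)}} + \frac{1042923}{2124937} = \frac{2167}{291 + 2 \cdot 1172} + \frac{1042923}{2124937} = \frac{2167}{291 + 2344} + 1042923 \cdot \frac{1}{2124937} = \frac{2167}{2635} + \frac{1042923}{2124937} = \frac{7352840584}{5599208995}$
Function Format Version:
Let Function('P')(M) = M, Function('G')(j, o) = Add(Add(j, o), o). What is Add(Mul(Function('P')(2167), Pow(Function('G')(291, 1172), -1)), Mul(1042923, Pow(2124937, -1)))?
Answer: Rational(7352840584, 5599208995) ≈ 1.3132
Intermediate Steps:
Function('G')(j, o) = Add(j, Mul(2, o))
Add(Mul(Function('P')(2167), Pow(Function('G')(291, 1172), -1)), Mul(1042923, Pow(2124937, -1))) = Add(Mul(2167, Pow(Add(291, Mul(2, 1172)), -1)), Mul(1042923, Pow(2124937, -1))) = Add(Mul(2167, Pow(Add(291, 2344), -1)), Mul(1042923, Rational(1, 2124937))) = Add(Mul(2167, Pow(2635, -1)), Rational(1042923, 2124937)) = Add(Mul(2167, Rational(1, 2635)), Rational(1042923, 2124937)) = Add(Rational(2167, 2635), Rational(1042923, 2124937)) = Rational(7352840584, 5599208995)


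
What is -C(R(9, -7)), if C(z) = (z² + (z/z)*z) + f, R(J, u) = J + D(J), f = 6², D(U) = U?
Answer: -378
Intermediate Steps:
f = 36
R(J, u) = 2*J (R(J, u) = J + J = 2*J)
C(z) = 36 + z + z² (C(z) = (z² + (z/z)*z) + 36 = (z² + 1*z) + 36 = (z² + z) + 36 = (z + z²) + 36 = 36 + z + z²)
-C(R(9, -7)) = -(36 + 2*9 + (2*9)²) = -(36 + 18 + 18²) = -(36 + 18 + 324) = -1*378 = -378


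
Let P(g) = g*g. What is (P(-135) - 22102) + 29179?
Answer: 25302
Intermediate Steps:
P(g) = g²
(P(-135) - 22102) + 29179 = ((-135)² - 22102) + 29179 = (18225 - 22102) + 29179 = -3877 + 29179 = 25302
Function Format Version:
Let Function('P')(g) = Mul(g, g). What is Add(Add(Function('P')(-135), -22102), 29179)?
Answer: 25302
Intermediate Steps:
Function('P')(g) = Pow(g, 2)
Add(Add(Function('P')(-135), -22102), 29179) = Add(Add(Pow(-135, 2), -22102), 29179) = Add(Add(18225, -22102), 29179) = Add(-3877, 29179) = 25302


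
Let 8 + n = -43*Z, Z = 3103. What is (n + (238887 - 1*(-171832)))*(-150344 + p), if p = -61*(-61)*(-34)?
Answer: -76767739956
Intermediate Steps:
p = -126514 (p = 3721*(-34) = -126514)
n = -133437 (n = -8 - 43*3103 = -8 - 133429 = -133437)
(n + (238887 - 1*(-171832)))*(-150344 + p) = (-133437 + (238887 - 1*(-171832)))*(-150344 - 126514) = (-133437 + (238887 + 171832))*(-276858) = (-133437 + 410719)*(-276858) = 277282*(-276858) = -76767739956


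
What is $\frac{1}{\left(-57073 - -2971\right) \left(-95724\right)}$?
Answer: $\frac{1}{5178859848} \approx 1.9309 \cdot 10^{-10}$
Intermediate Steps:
$\frac{1}{\left(-57073 - -2971\right) \left(-95724\right)} = \frac{1}{-57073 + \left(-149 + 3120\right)} \left(- \frac{1}{95724}\right) = \frac{1}{-57073 + 2971} \left(- \frac{1}{95724}\right) = \frac{1}{-54102} \left(- \frac{1}{95724}\right) = \left(- \frac{1}{54102}\right) \left(- \frac{1}{95724}\right) = \frac{1}{5178859848}$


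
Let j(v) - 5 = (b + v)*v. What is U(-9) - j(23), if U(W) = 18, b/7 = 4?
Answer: -1160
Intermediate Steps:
b = 28 (b = 7*4 = 28)
j(v) = 5 + v*(28 + v) (j(v) = 5 + (28 + v)*v = 5 + v*(28 + v))
U(-9) - j(23) = 18 - (5 + 23**2 + 28*23) = 18 - (5 + 529 + 644) = 18 - 1*1178 = 18 - 1178 = -1160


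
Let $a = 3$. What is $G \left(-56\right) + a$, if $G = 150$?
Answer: $-8397$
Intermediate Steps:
$G \left(-56\right) + a = 150 \left(-56\right) + 3 = -8400 + 3 = -8397$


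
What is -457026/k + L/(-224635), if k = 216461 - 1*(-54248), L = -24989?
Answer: -95899288309/60810716215 ≈ -1.5770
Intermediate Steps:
k = 270709 (k = 216461 + 54248 = 270709)
-457026/k + L/(-224635) = -457026/270709 - 24989/(-224635) = -457026*1/270709 - 24989*(-1/224635) = -457026/270709 + 24989/224635 = -95899288309/60810716215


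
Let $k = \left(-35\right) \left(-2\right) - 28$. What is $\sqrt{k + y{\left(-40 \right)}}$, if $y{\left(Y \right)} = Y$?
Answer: $\sqrt{2} \approx 1.4142$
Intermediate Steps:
$k = 42$ ($k = 70 - 28 = 42$)
$\sqrt{k + y{\left(-40 \right)}} = \sqrt{42 - 40} = \sqrt{2}$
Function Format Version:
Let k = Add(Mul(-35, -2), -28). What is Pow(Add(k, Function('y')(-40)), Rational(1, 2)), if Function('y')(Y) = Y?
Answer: Pow(2, Rational(1, 2)) ≈ 1.4142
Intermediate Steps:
k = 42 (k = Add(70, -28) = 42)
Pow(Add(k, Function('y')(-40)), Rational(1, 2)) = Pow(Add(42, -40), Rational(1, 2)) = Pow(2, Rational(1, 2))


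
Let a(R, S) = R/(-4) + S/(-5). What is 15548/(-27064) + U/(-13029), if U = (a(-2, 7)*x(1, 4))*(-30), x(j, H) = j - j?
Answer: -3887/6766 ≈ -0.57449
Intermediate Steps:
x(j, H) = 0
a(R, S) = -R/4 - S/5 (a(R, S) = R*(-1/4) + S*(-1/5) = -R/4 - S/5)
U = 0 (U = ((-1/4*(-2) - 1/5*7)*0)*(-30) = ((1/2 - 7/5)*0)*(-30) = -9/10*0*(-30) = 0*(-30) = 0)
15548/(-27064) + U/(-13029) = 15548/(-27064) + 0/(-13029) = 15548*(-1/27064) + 0*(-1/13029) = -3887/6766 + 0 = -3887/6766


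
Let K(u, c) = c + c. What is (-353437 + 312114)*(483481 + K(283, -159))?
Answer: -19965744649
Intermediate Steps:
K(u, c) = 2*c
(-353437 + 312114)*(483481 + K(283, -159)) = (-353437 + 312114)*(483481 + 2*(-159)) = -41323*(483481 - 318) = -41323*483163 = -19965744649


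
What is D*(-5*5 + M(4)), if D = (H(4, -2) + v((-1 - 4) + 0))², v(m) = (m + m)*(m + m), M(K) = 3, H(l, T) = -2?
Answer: -211288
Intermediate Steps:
v(m) = 4*m² (v(m) = (2*m)*(2*m) = 4*m²)
D = 9604 (D = (-2 + 4*((-1 - 4) + 0)²)² = (-2 + 4*(-5 + 0)²)² = (-2 + 4*(-5)²)² = (-2 + 4*25)² = (-2 + 100)² = 98² = 9604)
D*(-5*5 + M(4)) = 9604*(-5*5 + 3) = 9604*(-25 + 3) = 9604*(-22) = -211288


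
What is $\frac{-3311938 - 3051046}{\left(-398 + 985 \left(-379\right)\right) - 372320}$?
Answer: $\frac{6362984}{746033} \approx 8.5291$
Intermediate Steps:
$\frac{-3311938 - 3051046}{\left(-398 + 985 \left(-379\right)\right) - 372320} = - \frac{6362984}{\left(-398 - 373315\right) - 372320} = - \frac{6362984}{-373713 - 372320} = - \frac{6362984}{-746033} = \left(-6362984\right) \left(- \frac{1}{746033}\right) = \frac{6362984}{746033}$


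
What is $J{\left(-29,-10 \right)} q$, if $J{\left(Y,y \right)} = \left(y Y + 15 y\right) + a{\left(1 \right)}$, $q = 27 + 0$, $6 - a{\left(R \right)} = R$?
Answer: $3915$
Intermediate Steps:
$a{\left(R \right)} = 6 - R$
$q = 27$
$J{\left(Y,y \right)} = 5 + 15 y + Y y$ ($J{\left(Y,y \right)} = \left(y Y + 15 y\right) + \left(6 - 1\right) = \left(Y y + 15 y\right) + \left(6 - 1\right) = \left(15 y + Y y\right) + 5 = 5 + 15 y + Y y$)
$J{\left(-29,-10 \right)} q = \left(5 + 15 \left(-10\right) - -290\right) 27 = \left(5 - 150 + 290\right) 27 = 145 \cdot 27 = 3915$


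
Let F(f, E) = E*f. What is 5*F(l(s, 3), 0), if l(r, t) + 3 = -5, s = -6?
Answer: 0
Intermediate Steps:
l(r, t) = -8 (l(r, t) = -3 - 5 = -8)
5*F(l(s, 3), 0) = 5*(0*(-8)) = 5*0 = 0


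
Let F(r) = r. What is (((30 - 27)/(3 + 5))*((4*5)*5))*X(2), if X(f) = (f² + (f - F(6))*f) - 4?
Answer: -300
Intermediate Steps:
X(f) = -4 + f² + f*(-6 + f) (X(f) = (f² + (f - 1*6)*f) - 4 = (f² + (f - 6)*f) - 4 = (f² + (-6 + f)*f) - 4 = (f² + f*(-6 + f)) - 4 = -4 + f² + f*(-6 + f))
(((30 - 27)/(3 + 5))*((4*5)*5))*X(2) = (((30 - 27)/(3 + 5))*((4*5)*5))*(-4 - 6*2 + 2*2²) = ((3/8)*(20*5))*(-4 - 12 + 2*4) = ((3*(⅛))*100)*(-4 - 12 + 8) = ((3/8)*100)*(-8) = (75/2)*(-8) = -300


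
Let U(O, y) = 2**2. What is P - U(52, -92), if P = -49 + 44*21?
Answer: 871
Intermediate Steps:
U(O, y) = 4
P = 875 (P = -49 + 924 = 875)
P - U(52, -92) = 875 - 1*4 = 875 - 4 = 871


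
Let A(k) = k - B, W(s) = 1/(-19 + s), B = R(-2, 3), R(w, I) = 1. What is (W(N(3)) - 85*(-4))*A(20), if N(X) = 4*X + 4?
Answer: 19361/3 ≈ 6453.7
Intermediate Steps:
B = 1
N(X) = 4 + 4*X
A(k) = -1 + k (A(k) = k - 1*1 = k - 1 = -1 + k)
(W(N(3)) - 85*(-4))*A(20) = (1/(-19 + (4 + 4*3)) - 85*(-4))*(-1 + 20) = (1/(-19 + (4 + 12)) + 340)*19 = (1/(-19 + 16) + 340)*19 = (1/(-3) + 340)*19 = (-⅓ + 340)*19 = (1019/3)*19 = 19361/3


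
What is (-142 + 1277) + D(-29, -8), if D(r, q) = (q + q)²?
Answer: 1391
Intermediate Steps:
D(r, q) = 4*q² (D(r, q) = (2*q)² = 4*q²)
(-142 + 1277) + D(-29, -8) = (-142 + 1277) + 4*(-8)² = 1135 + 4*64 = 1135 + 256 = 1391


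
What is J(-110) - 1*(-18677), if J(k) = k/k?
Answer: 18678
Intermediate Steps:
J(k) = 1
J(-110) - 1*(-18677) = 1 - 1*(-18677) = 1 + 18677 = 18678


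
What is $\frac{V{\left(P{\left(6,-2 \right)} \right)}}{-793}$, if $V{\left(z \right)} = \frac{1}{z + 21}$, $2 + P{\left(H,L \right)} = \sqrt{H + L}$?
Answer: $- \frac{1}{16653} \approx -6.0049 \cdot 10^{-5}$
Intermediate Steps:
$P{\left(H,L \right)} = -2 + \sqrt{H + L}$
$V{\left(z \right)} = \frac{1}{21 + z}$
$\frac{V{\left(P{\left(6,-2 \right)} \right)}}{-793} = \frac{1}{\left(21 - \left(2 - \sqrt{6 - 2}\right)\right) \left(-793\right)} = \frac{1}{21 - \left(2 - \sqrt{4}\right)} \left(- \frac{1}{793}\right) = \frac{1}{21 + \left(-2 + 2\right)} \left(- \frac{1}{793}\right) = \frac{1}{21 + 0} \left(- \frac{1}{793}\right) = \frac{1}{21} \left(- \frac{1}{793}\right) = - \frac{1}{16653}$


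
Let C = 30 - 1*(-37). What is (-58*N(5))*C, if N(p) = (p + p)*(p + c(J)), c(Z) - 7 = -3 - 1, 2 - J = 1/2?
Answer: -310880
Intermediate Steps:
J = 3/2 (J = 2 - 1/2 = 2 - 1*½ = 2 - ½ = 3/2 ≈ 1.5000)
c(Z) = 3 (c(Z) = 7 + (-3 - 1) = 7 - 4 = 3)
C = 67 (C = 30 + 37 = 67)
N(p) = 2*p*(3 + p) (N(p) = (p + p)*(p + 3) = (2*p)*(3 + p) = 2*p*(3 + p))
(-58*N(5))*C = -116*5*(3 + 5)*67 = -116*5*8*67 = -58*80*67 = -4640*67 = -310880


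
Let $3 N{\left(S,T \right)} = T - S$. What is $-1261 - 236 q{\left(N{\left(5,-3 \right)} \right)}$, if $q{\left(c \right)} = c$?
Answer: $- \frac{1895}{3} \approx -631.67$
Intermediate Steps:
$N{\left(S,T \right)} = - \frac{S}{3} + \frac{T}{3}$ ($N{\left(S,T \right)} = \frac{T - S}{3} = - \frac{S}{3} + \frac{T}{3}$)
$-1261 - 236 q{\left(N{\left(5,-3 \right)} \right)} = -1261 - 236 \left(\left(- \frac{1}{3}\right) 5 + \frac{1}{3} \left(-3\right)\right) = -1261 - 236 \left(- \frac{5}{3} - 1\right) = -1261 - - \frac{1888}{3} = -1261 + \frac{1888}{3} = - \frac{1895}{3}$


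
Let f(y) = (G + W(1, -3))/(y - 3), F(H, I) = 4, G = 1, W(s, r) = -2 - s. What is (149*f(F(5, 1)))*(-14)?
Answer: 4172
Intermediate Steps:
f(y) = -2/(-3 + y) (f(y) = (1 + (-2 - 1*1))/(y - 3) = (1 + (-2 - 1))/(-3 + y) = (1 - 3)/(-3 + y) = -2/(-3 + y))
(149*f(F(5, 1)))*(-14) = (149*(-2/(-3 + 4)))*(-14) = (149*(-2/1))*(-14) = (149*(-2*1))*(-14) = (149*(-2))*(-14) = -298*(-14) = 4172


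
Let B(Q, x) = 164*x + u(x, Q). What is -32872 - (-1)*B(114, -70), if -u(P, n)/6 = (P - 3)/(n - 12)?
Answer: -753911/17 ≈ -44348.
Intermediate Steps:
u(P, n) = -6*(-3 + P)/(-12 + n) (u(P, n) = -6*(P - 3)/(n - 12) = -6*(-3 + P)/(-12 + n))
B(Q, x) = 164*x + 6*(3 - x)/(-12 + Q)
-32872 - (-1)*B(114, -70) = -32872 - (-1)*2*(9 - 987*(-70) + 82*114*(-70))/(-12 + 114) = -32872 - (-1)*2*(9 + 69090 - 654360)/102 = -32872 - (-1)*2*(1/102)*(-585261) = -32872 - (-1)*(-195087)/17 = -32872 - 1*195087/17 = -32872 - 195087/17 = -753911/17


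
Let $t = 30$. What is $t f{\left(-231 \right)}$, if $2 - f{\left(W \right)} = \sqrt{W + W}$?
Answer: $60 - 30 i \sqrt{462} \approx 60.0 - 644.83 i$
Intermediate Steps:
$f{\left(W \right)} = 2 - \sqrt{2} \sqrt{W}$ ($f{\left(W \right)} = 2 - \sqrt{W + W} = 2 - \sqrt{2 W} = 2 - \sqrt{2} \sqrt{W}$)
$t f{\left(-231 \right)} = 30 \left(2 - \sqrt{2} \sqrt{-231}\right) = 30 \left(2 - \sqrt{2} i \sqrt{231}\right) = 30 \left(2 - i \sqrt{462}\right) = 60 - 30 i \sqrt{462}$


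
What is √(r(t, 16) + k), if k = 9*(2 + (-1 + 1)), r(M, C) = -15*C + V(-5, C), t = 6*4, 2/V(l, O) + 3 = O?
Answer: 2*I*√9373/13 ≈ 14.895*I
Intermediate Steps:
V(l, O) = 2/(-3 + O)
t = 24
r(M, C) = -15*C + 2/(-3 + C)
k = 18 (k = 9*(2 + 0) = 9*2 = 18)
√(r(t, 16) + k) = √((2 - 15*16*(-3 + 16))/(-3 + 16) + 18) = √((2 - 15*16*13)/13 + 18) = √((2 - 3120)/13 + 18) = √((1/13)*(-3118) + 18) = √(-3118/13 + 18) = √(-2884/13) = 2*I*√9373/13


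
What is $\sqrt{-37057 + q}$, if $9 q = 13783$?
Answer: $\frac{i \sqrt{319730}}{3} \approx 188.48 i$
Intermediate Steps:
$q = \frac{13783}{9}$ ($q = \frac{1}{9} \cdot 13783 = \frac{13783}{9} \approx 1531.4$)
$\sqrt{-37057 + q} = \sqrt{-37057 + \frac{13783}{9}} = \sqrt{- \frac{319730}{9}} = \frac{i \sqrt{319730}}{3}$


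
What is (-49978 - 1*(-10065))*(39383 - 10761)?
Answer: -1142389886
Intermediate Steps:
(-49978 - 1*(-10065))*(39383 - 10761) = (-49978 + 10065)*28622 = -39913*28622 = -1142389886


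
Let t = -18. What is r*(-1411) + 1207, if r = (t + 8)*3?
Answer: 43537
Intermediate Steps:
r = -30 (r = (-18 + 8)*3 = -10*3 = -30)
r*(-1411) + 1207 = -30*(-1411) + 1207 = 42330 + 1207 = 43537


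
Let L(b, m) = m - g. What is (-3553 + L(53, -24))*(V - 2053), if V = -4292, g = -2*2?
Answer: 22670685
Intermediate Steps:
g = -4
L(b, m) = 4 + m (L(b, m) = m - 1*(-4) = m + 4 = 4 + m)
(-3553 + L(53, -24))*(V - 2053) = (-3553 + (4 - 24))*(-4292 - 2053) = (-3553 - 20)*(-6345) = -3573*(-6345) = 22670685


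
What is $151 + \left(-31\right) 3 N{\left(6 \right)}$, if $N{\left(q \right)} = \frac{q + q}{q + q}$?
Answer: $58$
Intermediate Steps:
$N{\left(q \right)} = 1$ ($N{\left(q \right)} = \frac{2 q}{2 q} = 2 q \frac{1}{2 q} = 1$)
$151 + \left(-31\right) 3 N{\left(6 \right)} = 151 + \left(-31\right) 3 \cdot 1 = 151 - 93 = 58$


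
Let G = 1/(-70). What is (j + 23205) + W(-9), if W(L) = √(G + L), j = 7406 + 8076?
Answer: 38687 + I*√44170/70 ≈ 38687.0 + 3.0024*I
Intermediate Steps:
G = -1/70 ≈ -0.014286
j = 15482
W(L) = √(-1/70 + L)
(j + 23205) + W(-9) = (15482 + 23205) + √(-70 + 4900*(-9))/70 = 38687 + √(-70 - 44100)/70 = 38687 + √(-44170)/70 = 38687 + (I*√44170)/70 = 38687 + I*√44170/70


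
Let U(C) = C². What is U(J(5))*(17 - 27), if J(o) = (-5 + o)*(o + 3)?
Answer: 0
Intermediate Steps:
J(o) = (-5 + o)*(3 + o)
U(J(5))*(17 - 27) = (-15 + 5² - 2*5)²*(17 - 27) = (-15 + 25 - 10)²*(-10) = 0²*(-10) = 0*(-10) = 0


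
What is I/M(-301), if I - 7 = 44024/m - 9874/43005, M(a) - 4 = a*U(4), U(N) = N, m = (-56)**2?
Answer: -350791627/20229552000 ≈ -0.017341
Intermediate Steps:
m = 3136
M(a) = 4 + 4*a (M(a) = 4 + a*4 = 4 + 4*a)
I = 350791627/16857960 (I = 7 + (44024/3136 - 9874/43005) = 7 + (44024*(1/3136) - 9874*1/43005) = 7 + (5503/392 - 9874/43005) = 7 + 232785907/16857960 = 350791627/16857960 ≈ 20.809)
I/M(-301) = 350791627/(16857960*(4 + 4*(-301))) = 350791627/(16857960*(4 - 1204)) = (350791627/16857960)/(-1200) = (350791627/16857960)*(-1/1200) = -350791627/20229552000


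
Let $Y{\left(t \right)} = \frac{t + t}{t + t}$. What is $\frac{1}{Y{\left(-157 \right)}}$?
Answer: $1$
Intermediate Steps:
$Y{\left(t \right)} = 1$ ($Y{\left(t \right)} = \frac{2 t}{2 t} = 2 t \frac{1}{2 t} = 1$)
$\frac{1}{Y{\left(-157 \right)}} = 1^{-1} = 1$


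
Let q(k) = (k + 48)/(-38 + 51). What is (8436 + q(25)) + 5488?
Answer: 181085/13 ≈ 13930.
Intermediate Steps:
q(k) = 48/13 + k/13 (q(k) = (48 + k)/13 = (48 + k)*(1/13) = 48/13 + k/13)
(8436 + q(25)) + 5488 = (8436 + (48/13 + (1/13)*25)) + 5488 = (8436 + (48/13 + 25/13)) + 5488 = (8436 + 73/13) + 5488 = 109741/13 + 5488 = 181085/13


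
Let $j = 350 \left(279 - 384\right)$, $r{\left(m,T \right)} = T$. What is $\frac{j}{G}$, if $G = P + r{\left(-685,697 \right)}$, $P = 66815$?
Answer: $- \frac{6125}{11252} \approx -0.54435$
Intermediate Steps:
$j = -36750$ ($j = 350 \left(-105\right) = -36750$)
$G = 67512$ ($G = 66815 + 697 = 67512$)
$\frac{j}{G} = - \frac{36750}{67512} = \left(-36750\right) \frac{1}{67512} = - \frac{6125}{11252}$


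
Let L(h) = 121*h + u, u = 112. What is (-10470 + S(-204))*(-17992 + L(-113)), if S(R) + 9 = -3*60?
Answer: 336323427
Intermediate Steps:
S(R) = -189 (S(R) = -9 - 3*60 = -9 - 180 = -189)
L(h) = 112 + 121*h (L(h) = 121*h + 112 = 112 + 121*h)
(-10470 + S(-204))*(-17992 + L(-113)) = (-10470 - 189)*(-17992 + (112 + 121*(-113))) = -10659*(-17992 + (112 - 13673)) = -10659*(-17992 - 13561) = -10659*(-31553) = 336323427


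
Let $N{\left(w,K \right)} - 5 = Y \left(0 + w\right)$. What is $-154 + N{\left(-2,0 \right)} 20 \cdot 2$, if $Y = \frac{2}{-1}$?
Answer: $206$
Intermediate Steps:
$Y = -2$ ($Y = 2 \left(-1\right) = -2$)
$N{\left(w,K \right)} = 5 - 2 w$ ($N{\left(w,K \right)} = 5 - 2 \left(0 + w\right) = 5 - 2 w$)
$-154 + N{\left(-2,0 \right)} 20 \cdot 2 = -154 + \left(5 - -4\right) 20 \cdot 2 = -154 + \left(5 + 4\right) 40 = -154 + 9 \cdot 40 = -154 + 360 = 206$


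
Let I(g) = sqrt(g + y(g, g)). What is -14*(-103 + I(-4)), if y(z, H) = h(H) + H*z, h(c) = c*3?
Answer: 1442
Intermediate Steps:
h(c) = 3*c
y(z, H) = 3*H + H*z
I(g) = sqrt(g + g*(3 + g))
-14*(-103 + I(-4)) = -14*(-103 + sqrt(-4*(4 - 4))) = -14*(-103 + sqrt(-4*0)) = -14*(-103 + sqrt(0)) = -14*(-103 + 0) = -14*(-103) = 1442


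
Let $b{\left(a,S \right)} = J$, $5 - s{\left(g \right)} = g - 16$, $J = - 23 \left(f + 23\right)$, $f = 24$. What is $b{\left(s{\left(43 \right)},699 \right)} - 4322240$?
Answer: $-4323321$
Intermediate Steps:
$J = -1081$ ($J = - 23 \left(24 + 23\right) = \left(-23\right) 47 = -1081$)
$s{\left(g \right)} = 21 - g$ ($s{\left(g \right)} = 5 - \left(g - 16\right) = 5 - \left(-16 + g\right) = 21 - g$)
$b{\left(a,S \right)} = -1081$
$b{\left(s{\left(43 \right)},699 \right)} - 4322240 = -1081 - 4322240 = -4323321$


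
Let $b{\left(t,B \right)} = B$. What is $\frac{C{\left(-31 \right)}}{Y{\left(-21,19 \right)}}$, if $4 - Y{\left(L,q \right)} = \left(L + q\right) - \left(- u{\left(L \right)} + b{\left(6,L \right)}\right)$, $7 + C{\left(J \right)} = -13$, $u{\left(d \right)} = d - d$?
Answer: $\frac{4}{3} \approx 1.3333$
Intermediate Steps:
$u{\left(d \right)} = 0$
$C{\left(J \right)} = -20$ ($C{\left(J \right)} = -7 - 13 = -20$)
$Y{\left(L,q \right)} = 4 - q$ ($Y{\left(L,q \right)} = 4 - \left(\left(L + q\right) + \left(0 - L\right)\right) = 4 - \left(\left(L + q\right) - L\right) = 4 - q$)
$\frac{C{\left(-31 \right)}}{Y{\left(-21,19 \right)}} = - \frac{20}{4 - 19} = - \frac{20}{-15} = \left(-20\right) \left(- \frac{1}{15}\right) = \frac{4}{3}$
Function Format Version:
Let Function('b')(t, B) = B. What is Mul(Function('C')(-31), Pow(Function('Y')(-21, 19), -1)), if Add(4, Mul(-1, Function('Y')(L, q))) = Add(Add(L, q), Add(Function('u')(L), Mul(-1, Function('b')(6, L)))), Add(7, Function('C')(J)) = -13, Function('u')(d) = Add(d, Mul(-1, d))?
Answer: Rational(4, 3) ≈ 1.3333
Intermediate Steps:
Function('u')(d) = 0
Function('C')(J) = -20 (Function('C')(J) = Add(-7, -13) = -20)
Function('Y')(L, q) = Add(4, Mul(-1, q)) (Function('Y')(L, q) = Add(4, Mul(-1, Add(Add(L, q), Add(0, Mul(-1, L))))) = Add(4, Mul(-1, Add(Add(L, q), Mul(-1, L)))) = Add(4, Mul(-1, q)))
Mul(Function('C')(-31), Pow(Function('Y')(-21, 19), -1)) = Mul(-20, Pow(Add(4, Mul(-1, 19)), -1)) = Mul(-20, Pow(Add(4, -19), -1)) = Mul(-20, Pow(-15, -1)) = Mul(-20, Rational(-1, 15)) = Rational(4, 3)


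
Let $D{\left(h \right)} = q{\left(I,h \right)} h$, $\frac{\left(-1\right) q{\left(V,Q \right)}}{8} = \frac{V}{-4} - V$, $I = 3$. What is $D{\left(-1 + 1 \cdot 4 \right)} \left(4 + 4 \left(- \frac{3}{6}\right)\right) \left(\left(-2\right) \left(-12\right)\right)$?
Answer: $4320$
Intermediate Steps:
$q{\left(V,Q \right)} = 10 V$ ($q{\left(V,Q \right)} = - 8 \left(\frac{V}{-4} - V\right) = - 8 \left(V \left(- \frac{1}{4}\right) - V\right) = - 8 \left(- \frac{V}{4} - V\right) = - 8 \left(- \frac{5 V}{4}\right) = 10 V$)
$D{\left(h \right)} = 30 h$ ($D{\left(h \right)} = 10 \cdot 3 h = 30 h$)
$D{\left(-1 + 1 \cdot 4 \right)} \left(4 + 4 \left(- \frac{3}{6}\right)\right) \left(\left(-2\right) \left(-12\right)\right) = 30 \left(-1 + 1 \cdot 4\right) \left(4 + 4 \left(- \frac{3}{6}\right)\right) \left(\left(-2\right) \left(-12\right)\right) = 30 \left(-1 + 4\right) \left(4 + 4 \left(\left(-3\right) \frac{1}{6}\right)\right) 24 = 30 \cdot 3 \left(4 + 4 \left(- \frac{1}{2}\right)\right) 24 = 90 \left(4 - 2\right) 24 = 90 \cdot 2 \cdot 24 = 180 \cdot 24 = 4320$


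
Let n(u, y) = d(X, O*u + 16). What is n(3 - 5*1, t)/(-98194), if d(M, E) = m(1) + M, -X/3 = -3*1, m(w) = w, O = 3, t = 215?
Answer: -5/49097 ≈ -0.00010184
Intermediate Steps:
X = 9 (X = -(-9) = -3*(-3) = 9)
d(M, E) = 1 + M
n(u, y) = 10 (n(u, y) = 1 + 9 = 10)
n(3 - 5*1, t)/(-98194) = 10/(-98194) = 10*(-1/98194) = -5/49097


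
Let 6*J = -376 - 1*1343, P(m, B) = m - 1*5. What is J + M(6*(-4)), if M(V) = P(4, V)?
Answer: -575/2 ≈ -287.50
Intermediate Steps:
P(m, B) = -5 + m (P(m, B) = m - 5 = -5 + m)
J = -573/2 (J = (-376 - 1*1343)/6 = (-376 - 1343)/6 = (1/6)*(-1719) = -573/2 ≈ -286.50)
M(V) = -1 (M(V) = -5 + 4 = -1)
J + M(6*(-4)) = -573/2 - 1 = -575/2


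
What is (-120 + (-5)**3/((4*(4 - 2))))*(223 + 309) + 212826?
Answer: 281347/2 ≈ 1.4067e+5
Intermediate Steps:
(-120 + (-5)**3/((4*(4 - 2))))*(223 + 309) + 212826 = (-120 - 125/(4*2))*532 + 212826 = (-120 - 125/8)*532 + 212826 = -1085/8*532 + 212826 = -144305/2 + 212826 = 281347/2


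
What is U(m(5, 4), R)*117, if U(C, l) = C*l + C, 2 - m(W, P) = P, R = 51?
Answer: -12168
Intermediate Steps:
m(W, P) = 2 - P
U(C, l) = C + C*l
U(m(5, 4), R)*117 = ((2 - 1*4)*(1 + 51))*117 = ((2 - 4)*52)*117 = -2*52*117 = -104*117 = -12168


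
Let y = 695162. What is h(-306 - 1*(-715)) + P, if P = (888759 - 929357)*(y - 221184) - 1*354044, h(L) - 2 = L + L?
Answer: -19242912068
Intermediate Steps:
h(L) = 2 + 2*L (h(L) = 2 + (L + L) = 2 + 2*L)
P = -19242912888 (P = (888759 - 929357)*(695162 - 221184) - 1*354044 = -40598*473978 - 354044 = -19242558844 - 354044 = -19242912888)
h(-306 - 1*(-715)) + P = (2 + 2*(-306 - 1*(-715))) - 19242912888 = (2 + 2*(-306 + 715)) - 19242912888 = (2 + 2*409) - 19242912888 = (2 + 818) - 19242912888 = 820 - 19242912888 = -19242912068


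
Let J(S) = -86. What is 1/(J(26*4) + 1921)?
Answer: 1/1835 ≈ 0.00054496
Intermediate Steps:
1/(J(26*4) + 1921) = 1/(-86 + 1921) = 1/1835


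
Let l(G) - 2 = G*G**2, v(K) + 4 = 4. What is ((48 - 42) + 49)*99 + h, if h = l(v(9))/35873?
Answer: 195328487/35873 ≈ 5445.0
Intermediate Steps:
v(K) = 0 (v(K) = -4 + 4 = 0)
l(G) = 2 + G**3 (l(G) = 2 + G*G**2 = 2 + G**3)
h = 2/35873 (h = (2 + 0**3)/35873 = (2 + 0)*(1/35873) = 2*(1/35873) = 2/35873 ≈ 5.5752e-5)
((48 - 42) + 49)*99 + h = ((48 - 42) + 49)*99 + 2/35873 = (6 + 49)*99 + 2/35873 = 55*99 + 2/35873 = 5445 + 2/35873 = 195328487/35873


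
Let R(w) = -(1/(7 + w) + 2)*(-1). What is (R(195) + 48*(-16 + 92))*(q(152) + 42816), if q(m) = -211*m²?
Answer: -1781366403264/101 ≈ -1.7637e+10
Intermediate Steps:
R(w) = 2 + 1/(7 + w) (R(w) = -(2 + 1/(7 + w))*(-1) = -(-2 - 1/(7 + w)) = 2 + 1/(7 + w))
(R(195) + 48*(-16 + 92))*(q(152) + 42816) = ((15 + 2*195)/(7 + 195) + 48*(-16 + 92))*(-211*152² + 42816) = ((15 + 390)/202 + 48*76)*(-211*23104 + 42816) = ((1/202)*405 + 3648)*(-4874944 + 42816) = (405/202 + 3648)*(-4832128) = (737301/202)*(-4832128) = -1781366403264/101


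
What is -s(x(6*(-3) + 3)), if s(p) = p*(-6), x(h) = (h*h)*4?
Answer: 5400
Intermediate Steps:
x(h) = 4*h² (x(h) = h²*4 = 4*h²)
s(p) = -6*p
-s(x(6*(-3) + 3)) = -(-6)*4*(6*(-3) + 3)² = -(-6)*4*(-18 + 3)² = -(-6)*4*(-15)² = -(-6)*4*225 = -(-6)*900 = -1*(-5400) = 5400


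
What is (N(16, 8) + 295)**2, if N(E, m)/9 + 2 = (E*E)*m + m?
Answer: 352725961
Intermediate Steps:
N(E, m) = -18 + 9*m + 9*m*E**2 (N(E, m) = -18 + 9*((E*E)*m + m) = -18 + 9*(E**2*m + m) = -18 + 9*(m*E**2 + m) = -18 + 9*(m + m*E**2) = -18 + (9*m + 9*m*E**2) = -18 + 9*m + 9*m*E**2)
(N(16, 8) + 295)**2 = ((-18 + 9*8 + 9*8*16**2) + 295)**2 = ((-18 + 72 + 9*8*256) + 295)**2 = ((-18 + 72 + 18432) + 295)**2 = (18486 + 295)**2 = 18781**2 = 352725961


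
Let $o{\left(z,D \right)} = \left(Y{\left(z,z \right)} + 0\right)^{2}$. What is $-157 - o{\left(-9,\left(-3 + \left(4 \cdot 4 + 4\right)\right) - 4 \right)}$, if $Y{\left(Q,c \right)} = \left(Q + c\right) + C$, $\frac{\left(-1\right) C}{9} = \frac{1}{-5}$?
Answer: $- \frac{10486}{25} \approx -419.44$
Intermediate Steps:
$C = \frac{9}{5}$ ($C = - \frac{9}{-5} = \left(-9\right) \left(- \frac{1}{5}\right) = \frac{9}{5} \approx 1.8$)
$Y{\left(Q,c \right)} = \frac{9}{5} + Q + c$ ($Y{\left(Q,c \right)} = \left(Q + c\right) + \frac{9}{5} = \frac{9}{5} + Q + c$)
$o{\left(z,D \right)} = \left(\frac{9}{5} + 2 z\right)^{2}$ ($o{\left(z,D \right)} = \left(\left(\frac{9}{5} + z + z\right) + 0\right)^{2} = \left(\left(\frac{9}{5} + 2 z\right) + 0\right)^{2} = \left(\frac{9}{5} + 2 z\right)^{2}$)
$-157 - o{\left(-9,\left(-3 + \left(4 \cdot 4 + 4\right)\right) - 4 \right)} = -157 - \frac{\left(9 + 10 \left(-9\right)\right)^{2}}{25} = -157 - \frac{\left(9 - 90\right)^{2}}{25} = -157 - \frac{\left(-81\right)^{2}}{25} = -157 - \frac{1}{25} \cdot 6561 = -157 - \frac{6561}{25} = - \frac{10486}{25}$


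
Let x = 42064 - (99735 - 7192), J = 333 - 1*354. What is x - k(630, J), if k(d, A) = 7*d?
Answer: -54889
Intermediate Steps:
J = -21 (J = 333 - 354 = -21)
x = -50479 (x = 42064 - 1*92543 = 42064 - 92543 = -50479)
x - k(630, J) = -50479 - 7*630 = -50479 - 1*4410 = -50479 - 4410 = -54889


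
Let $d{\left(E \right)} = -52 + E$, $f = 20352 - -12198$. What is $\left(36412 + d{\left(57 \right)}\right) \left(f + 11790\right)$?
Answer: $1614729780$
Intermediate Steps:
$f = 32550$ ($f = 20352 + 12198 = 32550$)
$\left(36412 + d{\left(57 \right)}\right) \left(f + 11790\right) = \left(36412 + \left(-52 + 57\right)\right) \left(32550 + 11790\right) = \left(36412 + 5\right) 44340 = 36417 \cdot 44340 = 1614729780$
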